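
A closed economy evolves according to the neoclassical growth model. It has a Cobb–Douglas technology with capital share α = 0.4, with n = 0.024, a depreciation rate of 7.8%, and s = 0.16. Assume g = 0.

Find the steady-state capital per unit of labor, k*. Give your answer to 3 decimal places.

At the steady state, Δk = 0, so s·k^α = (n + δ)·k.
Rearranging, k^(1−α) = s / (n + δ).
k^0.6 = 0.16 / (0.024 + 0.078) = 0.16 / 0.102 = 1.5686
k* = 1.5686^(1/0.6) ≈ 2.1176

k* = 2.118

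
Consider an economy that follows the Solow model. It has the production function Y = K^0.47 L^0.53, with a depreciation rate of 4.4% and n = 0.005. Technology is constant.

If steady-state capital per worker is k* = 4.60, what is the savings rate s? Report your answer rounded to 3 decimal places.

s ≈ 0.110

Steady state requires s·f(k) = (n + δ)·k, i.e. s·k^α = (n + δ)·k.
So s / (n + δ) = (k*)^(1−α) = 4.60^0.53 = 2.2452.
Therefore s = 2.2452 × (n + δ) = 2.2452 × 0.049 = 0.1100.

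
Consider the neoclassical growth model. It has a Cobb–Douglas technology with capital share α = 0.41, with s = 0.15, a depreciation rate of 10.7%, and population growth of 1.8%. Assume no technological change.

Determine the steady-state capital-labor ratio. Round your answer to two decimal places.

In steady state, investment equals break-even investment: s·k^α = (n + δ)·k.
Rearranging, k^(1−α) = s / (n + δ).
k^0.59 = 0.15 / (0.018 + 0.107) = 0.15 / 0.125 = 1.2000
k* = 1.2000^(1/0.59) ≈ 1.3621

k* = 1.36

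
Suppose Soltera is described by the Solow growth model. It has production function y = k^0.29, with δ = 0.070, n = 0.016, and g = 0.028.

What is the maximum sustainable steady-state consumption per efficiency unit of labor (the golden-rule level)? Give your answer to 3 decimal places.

c_gold ≈ 1.040

At the golden rule, f'(k) = n + g + δ, so α·k^(α−1) = n + g + δ and k_gold = (α/(n + g + δ))^(1/(1−α)).
k_gold = (0.29/0.114)^(1/0.71) = 2.5439^1.4085 ≈ 3.7252
c_gold = f(k_gold) − (n + g + δ)·k_gold = 1.4643 − 0.114×3.7252 ≈ 1.0396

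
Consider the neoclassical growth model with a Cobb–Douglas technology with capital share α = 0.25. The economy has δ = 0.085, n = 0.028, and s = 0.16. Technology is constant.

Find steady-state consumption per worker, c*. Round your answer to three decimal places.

In steady state, investment equals break-even investment: s·k^α = (n + δ)·k.
Dividing both sides by k: k^(1−α) = s / (n + δ).
k^0.75 = 0.16 / (0.028 + 0.085) = 0.16 / 0.113 = 1.4159
k* = 1.4159^(1/0.75) ≈ 1.5899
y* = (k*)^α = 1.5899^0.25 ≈ 1.1229
c* = (1 − s)·y* = (1 − 0.16) × 1.1229 ≈ 0.9432

c* = 0.943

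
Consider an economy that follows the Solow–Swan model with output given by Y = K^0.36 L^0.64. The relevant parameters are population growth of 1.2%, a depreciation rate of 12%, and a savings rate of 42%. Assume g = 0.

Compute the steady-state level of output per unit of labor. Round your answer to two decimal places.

In steady state, investment equals break-even investment: s·k^α = (n + δ)·k.
Dividing both sides by k: k^(1−α) = s / (n + δ).
k^0.64 = 0.42 / (0.012 + 0.120) = 0.42 / 0.132 = 3.1818
k* = 3.1818^(1/0.64) ≈ 6.1014
y* = (k*)^α = 6.1014^0.36 ≈ 1.9176

y* = 1.92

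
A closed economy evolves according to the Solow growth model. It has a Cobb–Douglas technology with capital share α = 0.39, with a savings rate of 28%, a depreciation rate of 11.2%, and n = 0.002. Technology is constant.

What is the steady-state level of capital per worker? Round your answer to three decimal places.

At the steady state, Δk = 0, so s·k^α = (n + δ)·k.
Rearranging, k^(1−α) = s / (n + δ).
k^0.61 = 0.28 / (0.002 + 0.112) = 0.28 / 0.114 = 2.4561
k* = 2.4561^(1/0.61) ≈ 4.3626

k* = 4.363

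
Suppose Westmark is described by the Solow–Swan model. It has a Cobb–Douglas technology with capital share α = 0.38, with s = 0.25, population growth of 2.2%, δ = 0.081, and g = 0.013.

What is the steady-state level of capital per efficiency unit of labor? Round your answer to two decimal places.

k* = 3.45

In steady state, investment equals break-even investment: s·k^α = (n + g + δ)·k.
Rearranging, k^(1−α) = s / (n + g + δ).
k^0.62 = 0.25 / (0.022 + 0.013 + 0.081) = 0.25 / 0.116 = 2.1552
k* = 2.1552^(1/0.62) ≈ 3.4505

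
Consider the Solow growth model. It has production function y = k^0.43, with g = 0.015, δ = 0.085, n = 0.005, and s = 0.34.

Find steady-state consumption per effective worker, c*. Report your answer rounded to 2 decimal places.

Steady state requires s·f(k) = (n + g + δ)·k, i.e. s·k^α = (n + g + δ)·k.
Dividing both sides by k: k^(1−α) = s / (n + g + δ).
k^0.57 = 0.34 / (0.005 + 0.015 + 0.085) = 0.34 / 0.105 = 3.2381
k* = 3.2381^(1/0.57) ≈ 7.8568
y* = (k*)^α = 7.8568^0.43 ≈ 2.4264
c* = (1 − s)·y* = (1 − 0.34) × 2.4264 ≈ 1.6014

c* ≈ 1.60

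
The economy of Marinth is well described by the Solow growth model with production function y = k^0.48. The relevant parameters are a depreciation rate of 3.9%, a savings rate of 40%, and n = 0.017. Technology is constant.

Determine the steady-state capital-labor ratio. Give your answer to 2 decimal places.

k* ≈ 43.86

Steady state requires s·f(k) = (n + δ)·k, i.e. s·k^α = (n + δ)·k.
Rearranging, k^(1−α) = s / (n + δ).
k^0.52 = 0.40 / (0.017 + 0.039) = 0.40 / 0.056 = 7.1429
k* = 7.1429^(1/0.52) ≈ 43.8598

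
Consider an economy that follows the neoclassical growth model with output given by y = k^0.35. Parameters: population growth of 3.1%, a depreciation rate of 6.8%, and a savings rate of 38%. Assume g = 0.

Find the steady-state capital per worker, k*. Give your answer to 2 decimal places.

k* = 7.92

Steady state requires s·f(k) = (n + δ)·k, i.e. s·k^α = (n + δ)·k.
Rearranging, k^(1−α) = s / (n + δ).
k^0.65 = 0.38 / (0.031 + 0.068) = 0.38 / 0.099 = 3.8384
k* = 3.8384^(1/0.65) ≈ 7.9194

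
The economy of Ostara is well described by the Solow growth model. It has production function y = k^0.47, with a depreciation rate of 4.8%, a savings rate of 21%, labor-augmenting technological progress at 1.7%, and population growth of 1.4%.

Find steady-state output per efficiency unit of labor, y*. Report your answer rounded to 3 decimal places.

y* ≈ 2.380

Steady state requires s·f(k) = (n + g + δ)·k, i.e. s·k^α = (n + g + δ)·k.
Rearranging, k^(1−α) = s / (n + g + δ).
k^0.53 = 0.21 / (0.014 + 0.017 + 0.048) = 0.21 / 0.079 = 2.6582
k* = 2.6582^(1/0.53) ≈ 6.3257
y* = (k*)^α = 6.3257^0.47 ≈ 2.3797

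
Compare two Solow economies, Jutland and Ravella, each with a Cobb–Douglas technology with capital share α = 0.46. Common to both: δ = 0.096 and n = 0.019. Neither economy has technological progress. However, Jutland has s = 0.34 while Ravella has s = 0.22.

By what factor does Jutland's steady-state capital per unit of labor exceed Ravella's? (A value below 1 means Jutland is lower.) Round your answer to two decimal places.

Steady-state k* = [s/(n + δ)]^(1/(1−α)), so the ratio is [ (s_J/(n + δ)_J) / (s_R/(n + δ)_R) ]^1.8519.
s_J/(n + δ)_J = 0.34/0.115 = 2.9565; s_R/(n + δ)_R = 0.22/0.115 = 1.9130.
Ratio = (2.9565/1.9130)^1.8519 = 1.5455^1.8519 ≈ 2.2394

k*_J / k*_R ≈ 2.24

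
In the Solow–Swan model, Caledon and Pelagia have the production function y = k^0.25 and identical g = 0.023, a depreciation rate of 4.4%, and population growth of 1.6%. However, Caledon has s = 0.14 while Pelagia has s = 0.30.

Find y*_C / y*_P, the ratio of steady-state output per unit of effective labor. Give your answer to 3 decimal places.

Steady-state y* = [s/(n + g + δ)]^(α/(1−α)), so the ratio is [ (s_C/(n + g + δ)_C) / (s_P/(n + g + δ)_P) ]^0.3333.
s_C/(n + g + δ)_C = 0.14/0.083 = 1.6867; s_P/(n + g + δ)_P = 0.30/0.083 = 3.6145.
Ratio = (1.6867/3.6145)^0.3333 = 0.4666^0.3333 ≈ 0.7756

ratio ≈ 0.776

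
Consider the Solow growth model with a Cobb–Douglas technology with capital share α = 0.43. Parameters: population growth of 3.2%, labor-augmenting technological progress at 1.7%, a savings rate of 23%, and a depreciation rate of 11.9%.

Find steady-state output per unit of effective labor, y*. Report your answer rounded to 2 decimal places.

Steady state requires s·f(k) = (n + g + δ)·k, i.e. s·k^α = (n + g + δ)·k.
Rearranging, k^(1−α) = s / (n + g + δ).
k^0.57 = 0.23 / (0.032 + 0.017 + 0.119) = 0.23 / 0.168 = 1.3690
k* = 1.3690^(1/0.57) ≈ 1.7350
y* = (k*)^α = 1.7350^0.43 ≈ 1.2674

y* ≈ 1.27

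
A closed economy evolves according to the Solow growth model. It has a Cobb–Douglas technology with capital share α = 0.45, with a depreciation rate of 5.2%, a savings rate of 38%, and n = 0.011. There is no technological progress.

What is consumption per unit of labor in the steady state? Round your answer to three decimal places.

c* ≈ 2.697

In steady state, investment equals break-even investment: s·k^α = (n + δ)·k.
Dividing both sides by k: k^(1−α) = s / (n + δ).
k^0.55 = 0.38 / (0.011 + 0.052) = 0.38 / 0.063 = 6.0317
k* = 6.0317^(1/0.55) ≈ 26.2411
y* = (k*)^α = 26.2411^0.45 ≈ 4.3505
c* = (1 − s)·y* = (1 − 0.38) × 4.3505 ≈ 2.6973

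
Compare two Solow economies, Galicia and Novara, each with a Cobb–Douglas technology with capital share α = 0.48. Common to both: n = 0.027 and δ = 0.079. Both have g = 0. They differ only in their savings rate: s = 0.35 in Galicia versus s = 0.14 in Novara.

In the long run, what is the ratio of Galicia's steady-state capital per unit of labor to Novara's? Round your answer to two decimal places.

k*_G / k*_N ≈ 5.82

Steady-state k* = [s/(n + δ)]^(1/(1−α)), so the ratio is [ (s_G/(n + δ)_G) / (s_N/(n + δ)_N) ]^1.9231.
s_G/(n + δ)_G = 0.35/0.106 = 3.3019; s_N/(n + δ)_N = 0.14/0.106 = 1.3208.
Ratio = (3.3019/1.3208)^1.9231 = 2.4999^1.9231 ≈ 5.8243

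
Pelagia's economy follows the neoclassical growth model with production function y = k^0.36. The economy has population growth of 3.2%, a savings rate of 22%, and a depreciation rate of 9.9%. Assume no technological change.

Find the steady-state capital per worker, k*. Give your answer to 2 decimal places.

k* ≈ 2.25

At the steady state, Δk = 0, so s·k^α = (n + δ)·k.
Rearranging, k^(1−α) = s / (n + δ).
k^0.64 = 0.22 / (0.032 + 0.099) = 0.22 / 0.131 = 1.6794
k* = 1.6794^(1/0.64) ≈ 2.2480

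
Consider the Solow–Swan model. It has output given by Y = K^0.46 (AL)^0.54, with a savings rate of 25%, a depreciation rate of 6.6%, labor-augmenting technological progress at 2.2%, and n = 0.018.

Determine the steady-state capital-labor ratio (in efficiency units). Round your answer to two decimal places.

k* = 4.90

In steady state, investment equals break-even investment: s·k^α = (n + g + δ)·k.
Rearranging, k^(1−α) = s / (n + g + δ).
k^0.54 = 0.25 / (0.018 + 0.022 + 0.066) = 0.25 / 0.106 = 2.3585
k* = 2.3585^(1/0.54) ≈ 4.8985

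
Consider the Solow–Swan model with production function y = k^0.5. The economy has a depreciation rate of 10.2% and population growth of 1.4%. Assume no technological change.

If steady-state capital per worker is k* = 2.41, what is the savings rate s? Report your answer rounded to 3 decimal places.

s ≈ 0.180

At the steady state, Δk = 0, so s·k^α = (n + δ)·k.
So s / (n + δ) = (k*)^(1−α) = 2.41^0.5 = 1.5524.
Therefore s = 1.5524 × (n + δ) = 1.5524 × 0.116 = 0.1801.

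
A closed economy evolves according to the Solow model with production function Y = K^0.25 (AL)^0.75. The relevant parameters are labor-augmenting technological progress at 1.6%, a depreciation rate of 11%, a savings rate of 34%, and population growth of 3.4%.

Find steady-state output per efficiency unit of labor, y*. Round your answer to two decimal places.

y* = 1.29

In steady state, investment equals break-even investment: s·k^α = (n + g + δ)·k.
Dividing both sides by k: k^(1−α) = s / (n + g + δ).
k^0.75 = 0.34 / (0.034 + 0.016 + 0.110) = 0.34 / 0.160 = 2.1250
k* = 2.1250^(1/0.75) ≈ 2.7320
y* = (k*)^α = 2.7320^0.25 ≈ 1.2856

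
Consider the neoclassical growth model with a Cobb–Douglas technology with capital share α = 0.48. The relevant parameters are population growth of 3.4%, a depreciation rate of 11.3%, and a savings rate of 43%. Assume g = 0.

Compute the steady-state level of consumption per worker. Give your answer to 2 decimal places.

In steady state, investment equals break-even investment: s·k^α = (n + δ)·k.
Dividing both sides by k: k^(1−α) = s / (n + δ).
k^0.52 = 0.43 / (0.034 + 0.113) = 0.43 / 0.147 = 2.9252
k* = 2.9252^(1/0.52) ≈ 7.8787
y* = (k*)^α = 7.8787^0.48 ≈ 2.6934
c* = (1 − s)·y* = (1 − 0.43) × 2.6934 ≈ 1.5352

c* ≈ 1.54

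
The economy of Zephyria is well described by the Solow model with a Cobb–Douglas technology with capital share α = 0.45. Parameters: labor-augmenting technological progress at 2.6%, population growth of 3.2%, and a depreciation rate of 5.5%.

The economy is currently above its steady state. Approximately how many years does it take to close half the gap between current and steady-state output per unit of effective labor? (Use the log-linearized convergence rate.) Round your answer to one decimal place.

Near the steady state the convergence rate is λ = (1 − α)(n + g + δ).
λ = (1 − 0.45) × 0.113 = 0.55 × 0.113 = 0.06215
Half-life = ln 2 / λ = 0.6931 / 0.06215 ≈ 11.15 years

about 11.2 years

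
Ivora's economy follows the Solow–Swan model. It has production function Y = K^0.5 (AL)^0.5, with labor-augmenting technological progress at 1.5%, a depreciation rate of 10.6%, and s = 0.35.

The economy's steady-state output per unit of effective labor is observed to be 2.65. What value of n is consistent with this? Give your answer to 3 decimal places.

n ≈ 0.011

At the steady state, Δk = 0, so s·k^α = (n + g + δ)·k.
Since y* = [s/(n + g + δ)]^(α/(1−α)), we have s/(n + g + δ) = (y*)^((1−α)/α) = 2.65^1 = 2.6500.
Therefore n + g + δ = s / 2.6500 = 0.35 / 2.6500 = 0.1321, so n = 0.1321 − 0.121 = 0.0111.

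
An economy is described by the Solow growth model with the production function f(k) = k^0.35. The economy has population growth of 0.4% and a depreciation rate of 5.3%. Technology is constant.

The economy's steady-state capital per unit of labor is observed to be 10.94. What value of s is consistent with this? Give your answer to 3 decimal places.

At the steady state, Δk = 0, so s·k^α = (n + δ)·k.
So s / (n + δ) = (k*)^(1−α) = 10.94^0.65 = 4.7355.
Therefore s = 4.7355 × (n + δ) = 4.7355 × 0.057 = 0.2699.

s ≈ 0.270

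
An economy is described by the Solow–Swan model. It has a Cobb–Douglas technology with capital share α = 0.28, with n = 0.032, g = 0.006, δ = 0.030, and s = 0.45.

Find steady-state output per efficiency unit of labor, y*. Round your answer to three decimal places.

At the steady state, Δk = 0, so s·k^α = (n + g + δ)·k.
Rearranging, k^(1−α) = s / (n + g + δ).
k^0.72 = 0.45 / (0.032 + 0.006 + 0.030) = 0.45 / 0.068 = 6.6176
k* = 6.6176^(1/0.72) ≈ 13.7995
y* = (k*)^α = 13.7995^0.28 ≈ 2.0853

y* = 2.085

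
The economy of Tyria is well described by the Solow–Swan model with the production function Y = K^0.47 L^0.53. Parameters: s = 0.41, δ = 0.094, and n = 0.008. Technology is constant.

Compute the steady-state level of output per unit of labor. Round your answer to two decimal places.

Steady state requires s·f(k) = (n + δ)·k, i.e. s·k^α = (n + δ)·k.
Dividing both sides by k: k^(1−α) = s / (n + δ).
k^0.53 = 0.41 / (0.008 + 0.094) = 0.41 / 0.102 = 4.0196
k* = 4.0196^(1/0.53) ≈ 13.8028
y* = (k*)^α = 13.8028^0.47 ≈ 3.4339

y* ≈ 3.43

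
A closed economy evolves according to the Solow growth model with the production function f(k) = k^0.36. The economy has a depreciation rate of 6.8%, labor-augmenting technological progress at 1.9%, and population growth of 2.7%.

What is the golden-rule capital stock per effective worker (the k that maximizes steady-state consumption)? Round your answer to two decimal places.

The golden rule sets f'(k) = n + g + δ, i.e. α·k^(α−1) = n + g + δ.
So k^(1−α) = α / (n + g + δ) = 0.36 / 0.114 = 3.1579.
k_gold = 3.1579^(1/0.64) ≈ 6.0299

k_gold ≈ 6.03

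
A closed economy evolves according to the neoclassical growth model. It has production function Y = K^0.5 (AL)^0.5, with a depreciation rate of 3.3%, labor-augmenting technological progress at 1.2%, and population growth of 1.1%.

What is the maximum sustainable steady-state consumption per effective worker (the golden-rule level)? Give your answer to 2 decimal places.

c_gold ≈ 4.46

At the golden rule, f'(k) = n + g + δ, so α·k^(α−1) = n + g + δ and k_gold = (α/(n + g + δ))^(1/(1−α)).
k_gold = (0.5/0.056)^(1/0.5) = 8.9286^2 ≈ 79.7199
c_gold = f(k_gold) − (n + g + δ)·k_gold = 8.9286 − 0.056×79.7199 ≈ 4.4643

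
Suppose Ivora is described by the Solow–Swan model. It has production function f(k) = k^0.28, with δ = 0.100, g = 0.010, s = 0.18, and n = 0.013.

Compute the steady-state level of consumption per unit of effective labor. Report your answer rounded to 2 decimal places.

c* = 0.95

Steady state requires s·f(k) = (n + g + δ)·k, i.e. s·k^α = (n + g + δ)·k.
Rearranging, k^(1−α) = s / (n + g + δ).
k^0.72 = 0.18 / (0.013 + 0.010 + 0.100) = 0.18 / 0.123 = 1.4634
k* = 1.4634^(1/0.72) ≈ 1.6970
y* = (k*)^α = 1.6970^0.28 ≈ 1.1596
c* = (1 − s)·y* = (1 − 0.18) × 1.1596 ≈ 0.9509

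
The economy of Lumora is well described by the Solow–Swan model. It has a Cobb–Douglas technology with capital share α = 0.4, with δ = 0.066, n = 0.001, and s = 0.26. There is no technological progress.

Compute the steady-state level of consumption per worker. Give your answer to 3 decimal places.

c* = 1.827

At the steady state, Δk = 0, so s·k^α = (n + δ)·k.
Dividing both sides by k: k^(1−α) = s / (n + δ).
k^0.6 = 0.26 / (0.001 + 0.066) = 0.26 / 0.067 = 3.8806
k* = 3.8806^(1/0.6) ≈ 9.5829
y* = (k*)^α = 9.5829^0.4 ≈ 2.4694
c* = (1 − s)·y* = (1 − 0.26) × 2.4694 ≈ 1.8274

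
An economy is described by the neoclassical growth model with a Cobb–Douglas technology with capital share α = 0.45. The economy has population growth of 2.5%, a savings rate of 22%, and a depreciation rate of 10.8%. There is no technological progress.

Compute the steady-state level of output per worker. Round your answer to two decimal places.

y* = 1.51

Steady state requires s·f(k) = (n + δ)·k, i.e. s·k^α = (n + δ)·k.
Dividing both sides by k: k^(1−α) = s / (n + δ).
k^0.55 = 0.22 / (0.025 + 0.108) = 0.22 / 0.133 = 1.6541
k* = 1.6541^(1/0.55) ≈ 2.4968
y* = (k*)^α = 2.4968^0.45 ≈ 1.5095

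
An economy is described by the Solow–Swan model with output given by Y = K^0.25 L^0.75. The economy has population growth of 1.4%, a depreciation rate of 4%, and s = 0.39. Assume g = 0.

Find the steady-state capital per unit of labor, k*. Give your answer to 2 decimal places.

At the steady state, Δk = 0, so s·k^α = (n + δ)·k.
Rearranging, k^(1−α) = s / (n + δ).
k^0.75 = 0.39 / (0.014 + 0.040) = 0.39 / 0.054 = 7.2222
k* = 7.2222^(1/0.75) ≈ 13.9602

k* = 13.96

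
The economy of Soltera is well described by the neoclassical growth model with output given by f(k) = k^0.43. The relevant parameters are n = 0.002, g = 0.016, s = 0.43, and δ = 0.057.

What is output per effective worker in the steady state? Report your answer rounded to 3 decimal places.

In steady state, investment equals break-even investment: s·k^α = (n + g + δ)·k.
Dividing both sides by k: k^(1−α) = s / (n + g + δ).
k^0.57 = 0.43 / (0.002 + 0.016 + 0.057) = 0.43 / 0.075 = 5.7333
k* = 5.7333^(1/0.57) ≈ 21.4059
y* = (k*)^α = 21.4059^0.43 ≈ 3.7336

y* = 3.734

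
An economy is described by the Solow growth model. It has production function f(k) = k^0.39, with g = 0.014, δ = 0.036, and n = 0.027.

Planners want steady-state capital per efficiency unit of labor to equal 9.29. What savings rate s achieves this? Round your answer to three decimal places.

s ≈ 0.300

At the steady state, Δk = 0, so s·k^α = (n + g + δ)·k.
So s / (n + g + δ) = (k*)^(1−α) = 9.29^0.61 = 3.8948.
Therefore s = 3.8948 × (n + g + δ) = 3.8948 × 0.077 = 0.2999.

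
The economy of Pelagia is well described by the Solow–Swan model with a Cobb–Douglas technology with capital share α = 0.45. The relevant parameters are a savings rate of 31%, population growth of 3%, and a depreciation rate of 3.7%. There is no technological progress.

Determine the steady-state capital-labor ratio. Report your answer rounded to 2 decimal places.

k* ≈ 16.20

Steady state requires s·f(k) = (n + δ)·k, i.e. s·k^α = (n + δ)·k.
Dividing both sides by k: k^(1−α) = s / (n + δ).
k^0.55 = 0.31 / (0.030 + 0.037) = 0.31 / 0.067 = 4.6269
k* = 4.6269^(1/0.55) ≈ 16.2039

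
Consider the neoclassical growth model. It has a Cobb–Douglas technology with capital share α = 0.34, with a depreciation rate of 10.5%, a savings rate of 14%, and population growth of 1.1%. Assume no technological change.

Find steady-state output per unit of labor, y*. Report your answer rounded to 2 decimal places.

At the steady state, Δk = 0, so s·k^α = (n + δ)·k.
Rearranging, k^(1−α) = s / (n + δ).
k^0.66 = 0.14 / (0.011 + 0.105) = 0.14 / 0.116 = 1.2069
k* = 1.2069^(1/0.66) ≈ 1.3297
y* = (k*)^α = 1.3297^0.34 ≈ 1.1017

y* ≈ 1.10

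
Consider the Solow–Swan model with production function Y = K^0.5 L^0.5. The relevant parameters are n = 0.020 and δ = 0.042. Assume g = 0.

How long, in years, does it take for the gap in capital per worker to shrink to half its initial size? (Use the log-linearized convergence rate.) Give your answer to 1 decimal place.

Near the steady state the convergence rate is λ = (1 − α)(n + δ).
λ = (1 − 0.5) × 0.062 = 0.5 × 0.062 = 0.0310
Half-life = ln 2 / λ = 0.6931 / 0.0310 ≈ 22.36 years

half-life ≈ 22.4 years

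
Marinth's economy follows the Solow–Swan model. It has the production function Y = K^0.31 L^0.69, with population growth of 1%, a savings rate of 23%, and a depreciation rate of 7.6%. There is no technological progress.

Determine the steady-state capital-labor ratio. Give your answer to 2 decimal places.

In steady state, investment equals break-even investment: s·k^α = (n + δ)·k.
Rearranging, k^(1−α) = s / (n + δ).
k^0.69 = 0.23 / (0.010 + 0.076) = 0.23 / 0.086 = 2.6744
k* = 2.6744^(1/0.69) ≈ 4.1607

k* = 4.16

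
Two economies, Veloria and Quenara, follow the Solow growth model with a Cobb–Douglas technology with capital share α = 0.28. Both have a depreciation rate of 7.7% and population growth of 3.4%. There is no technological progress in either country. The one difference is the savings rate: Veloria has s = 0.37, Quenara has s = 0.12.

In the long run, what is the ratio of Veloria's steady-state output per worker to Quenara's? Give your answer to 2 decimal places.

y*_V / y*_Q ≈ 1.55

Steady-state y* = [s/(n + δ)]^(α/(1−α)), so the ratio is [ (s_V/(n + δ)_V) / (s_Q/(n + δ)_Q) ]^0.3889.
s_V/(n + δ)_V = 0.37/0.111 = 3.3333; s_Q/(n + δ)_Q = 0.12/0.111 = 1.0811.
Ratio = (3.3333/1.0811)^0.3889 = 3.0832^0.3889 ≈ 1.5494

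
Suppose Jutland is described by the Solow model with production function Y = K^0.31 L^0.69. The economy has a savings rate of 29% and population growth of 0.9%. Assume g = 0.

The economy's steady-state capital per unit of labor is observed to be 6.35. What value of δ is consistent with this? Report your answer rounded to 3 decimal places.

At the steady state, Δk = 0, so s·k^α = (n + δ)·k.
So s / (n + δ) = (k*)^(1−α) = 6.35^0.69 = 3.5803.
Therefore n + δ = s / 3.5803 = 0.29 / 3.5803 = 0.0810, so δ = 0.0810 − 0.009 = 0.0720.

δ ≈ 0.072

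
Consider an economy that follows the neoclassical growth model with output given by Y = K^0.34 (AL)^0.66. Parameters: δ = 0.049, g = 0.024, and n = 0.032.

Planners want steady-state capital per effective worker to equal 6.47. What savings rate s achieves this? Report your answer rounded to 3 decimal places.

s ≈ 0.360

In steady state, investment equals break-even investment: s·k^α = (n + g + δ)·k.
So s / (n + g + δ) = (k*)^(1−α) = 6.47^0.66 = 3.4292.
Therefore s = 3.4292 × (n + g + δ) = 3.4292 × 0.105 = 0.3601.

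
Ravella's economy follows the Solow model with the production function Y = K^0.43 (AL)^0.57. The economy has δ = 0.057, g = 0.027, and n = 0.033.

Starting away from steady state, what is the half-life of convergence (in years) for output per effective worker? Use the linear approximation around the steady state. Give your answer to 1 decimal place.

Near the steady state the convergence rate is λ = (1 − α)(n + g + δ).
λ = (1 − 0.43) × 0.117 = 0.57 × 0.117 = 0.06669
Half-life = ln 2 / λ = 0.6931 / 0.06669 ≈ 10.39 years

t_½ ≈ 10.4 years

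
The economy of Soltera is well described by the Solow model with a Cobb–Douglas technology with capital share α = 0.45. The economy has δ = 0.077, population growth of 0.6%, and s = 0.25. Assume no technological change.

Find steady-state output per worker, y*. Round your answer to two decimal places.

At the steady state, Δk = 0, so s·k^α = (n + δ)·k.
Rearranging, k^(1−α) = s / (n + δ).
k^0.55 = 0.25 / (0.006 + 0.077) = 0.25 / 0.083 = 3.0120
k* = 3.0120^(1/0.55) ≈ 7.4241
y* = (k*)^α = 7.4241^0.45 ≈ 2.4648

y* ≈ 2.46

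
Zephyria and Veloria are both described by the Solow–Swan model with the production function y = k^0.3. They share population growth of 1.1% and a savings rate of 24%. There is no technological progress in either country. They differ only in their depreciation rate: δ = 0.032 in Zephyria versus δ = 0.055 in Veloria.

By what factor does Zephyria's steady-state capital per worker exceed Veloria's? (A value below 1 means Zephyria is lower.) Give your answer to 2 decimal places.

ratio ≈ 1.84

Steady-state k* = [s/(n + δ)]^(1/(1−α)), so the ratio is [ (s_Z/(n + δ)_Z) / (s_V/(n + δ)_V) ]^1.4286.
s_Z/(n + δ)_Z = 0.24/0.043 = 5.5814; s_V/(n + δ)_V = 0.24/0.066 = 3.6364.
Ratio = (5.5814/3.6364)^1.4286 = 1.5349^1.4286 ≈ 1.8443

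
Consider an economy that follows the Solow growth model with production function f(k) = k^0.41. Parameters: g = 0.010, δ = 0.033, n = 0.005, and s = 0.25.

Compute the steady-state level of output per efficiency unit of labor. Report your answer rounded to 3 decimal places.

y* ≈ 3.148

Steady state requires s·f(k) = (n + g + δ)·k, i.e. s·k^α = (n + g + δ)·k.
Rearranging, k^(1−α) = s / (n + g + δ).
k^0.59 = 0.25 / (0.005 + 0.010 + 0.033) = 0.25 / 0.048 = 5.2083
k* = 5.2083^(1/0.59) ≈ 16.3960
y* = (k*)^α = 16.3960^0.41 ≈ 3.1481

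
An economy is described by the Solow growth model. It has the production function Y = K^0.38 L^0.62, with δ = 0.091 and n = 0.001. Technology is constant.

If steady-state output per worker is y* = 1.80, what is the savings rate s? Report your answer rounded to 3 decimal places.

In steady state, investment equals break-even investment: s·k^α = (n + δ)·k.
Since y* = [s/(n + δ)]^(α/(1−α)), we have s/(n + δ) = (y*)^((1−α)/α) = 1.80^1.6316 = 2.6092.
Therefore s = 2.6092 × (n + δ) = 2.6092 × 0.092 = 0.2400.

s ≈ 0.240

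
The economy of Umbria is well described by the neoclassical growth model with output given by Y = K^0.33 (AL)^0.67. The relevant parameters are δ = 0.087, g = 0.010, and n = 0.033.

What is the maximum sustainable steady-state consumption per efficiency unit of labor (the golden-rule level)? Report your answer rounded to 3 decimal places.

At the golden rule, f'(k) = n + g + δ, so α·k^(α−1) = n + g + δ and k_gold = (α/(n + g + δ))^(1/(1−α)).
k_gold = (0.33/0.130)^(1/0.67) = 2.5385^1.4925 ≈ 4.0163
c_gold = f(k_gold) − (n + g + δ)·k_gold = 1.5822 − 0.130×4.0163 ≈ 1.0601

c_gold ≈ 1.060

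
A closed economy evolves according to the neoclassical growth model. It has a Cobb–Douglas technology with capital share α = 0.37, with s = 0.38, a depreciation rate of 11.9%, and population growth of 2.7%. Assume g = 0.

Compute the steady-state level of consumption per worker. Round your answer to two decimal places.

c* ≈ 1.09

At the steady state, Δk = 0, so s·k^α = (n + δ)·k.
Rearranging, k^(1−α) = s / (n + δ).
k^0.63 = 0.38 / (0.027 + 0.119) = 0.38 / 0.146 = 2.6027
k* = 2.6027^(1/0.63) ≈ 4.5646
y* = (k*)^α = 4.5646^0.37 ≈ 1.7538
c* = (1 − s)·y* = (1 − 0.38) × 1.7538 ≈ 1.0874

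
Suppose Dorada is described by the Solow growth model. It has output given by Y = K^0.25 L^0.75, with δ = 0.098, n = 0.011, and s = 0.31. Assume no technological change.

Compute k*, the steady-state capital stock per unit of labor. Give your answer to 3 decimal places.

At the steady state, Δk = 0, so s·k^α = (n + δ)·k.
Dividing both sides by k: k^(1−α) = s / (n + δ).
k^0.75 = 0.31 / (0.011 + 0.098) = 0.31 / 0.109 = 2.8440
k* = 2.8440^(1/0.75) ≈ 4.0294

k* = 4.029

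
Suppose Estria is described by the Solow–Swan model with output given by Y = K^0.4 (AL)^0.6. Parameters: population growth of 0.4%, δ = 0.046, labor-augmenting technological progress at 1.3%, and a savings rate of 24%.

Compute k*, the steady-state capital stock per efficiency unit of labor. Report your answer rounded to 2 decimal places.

Steady state requires s·f(k) = (n + g + δ)·k, i.e. s·k^α = (n + g + δ)·k.
Rearranging, k^(1−α) = s / (n + g + δ).
k^0.6 = 0.24 / (0.004 + 0.013 + 0.046) = 0.24 / 0.063 = 3.8095
k* = 3.8095^(1/0.6) ≈ 9.2921

k* ≈ 9.29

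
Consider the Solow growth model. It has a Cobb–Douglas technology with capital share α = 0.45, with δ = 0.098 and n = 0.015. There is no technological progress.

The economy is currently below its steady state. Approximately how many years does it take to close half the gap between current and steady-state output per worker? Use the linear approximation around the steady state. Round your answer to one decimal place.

Near the steady state the convergence rate is λ = (1 − α)(n + δ).
λ = (1 − 0.45) × 0.113 = 0.55 × 0.113 = 0.06215
Half-life = ln 2 / λ = 0.6931 / 0.06215 ≈ 11.15 years

about 11.2 years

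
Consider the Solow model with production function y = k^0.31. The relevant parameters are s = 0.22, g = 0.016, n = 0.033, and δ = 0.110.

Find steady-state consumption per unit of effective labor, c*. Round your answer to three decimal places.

c* = 0.903

Steady state requires s·f(k) = (n + g + δ)·k, i.e. s·k^α = (n + g + δ)·k.
Rearranging, k^(1−α) = s / (n + g + δ).
k^0.69 = 0.22 / (0.033 + 0.016 + 0.110) = 0.22 / 0.159 = 1.3836
k* = 1.3836^(1/0.69) ≈ 1.6009
y* = (k*)^α = 1.6009^0.31 ≈ 1.1571
c* = (1 − s)·y* = (1 − 0.22) × 1.1571 ≈ 0.9025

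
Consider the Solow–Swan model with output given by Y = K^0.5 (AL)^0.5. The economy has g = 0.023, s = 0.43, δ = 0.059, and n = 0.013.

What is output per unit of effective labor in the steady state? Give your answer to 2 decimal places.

At the steady state, Δk = 0, so s·k^α = (n + g + δ)·k.
Rearranging, k^(1−α) = s / (n + g + δ).
k^0.5 = 0.43 / (0.013 + 0.023 + 0.059) = 0.43 / 0.095 = 4.5263
k* = 4.5263^(1/0.5) ≈ 20.4874
y* = (k*)^α = 20.4874^0.5 ≈ 4.5263

y* = 4.53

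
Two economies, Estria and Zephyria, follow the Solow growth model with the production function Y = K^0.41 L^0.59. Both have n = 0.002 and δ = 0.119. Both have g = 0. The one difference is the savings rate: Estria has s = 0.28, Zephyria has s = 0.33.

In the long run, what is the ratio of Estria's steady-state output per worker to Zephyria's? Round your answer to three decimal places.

y*_E / y*_Z ≈ 0.892

Steady-state y* = [s/(n + δ)]^(α/(1−α)), so the ratio is [ (s_E/(n + δ)_E) / (s_Z/(n + δ)_Z) ]^0.6949.
s_E/(n + δ)_E = 0.28/0.121 = 2.3140; s_Z/(n + δ)_Z = 0.33/0.121 = 2.7273.
Ratio = (2.3140/2.7273)^0.6949 = 0.8485^0.6949 ≈ 0.8921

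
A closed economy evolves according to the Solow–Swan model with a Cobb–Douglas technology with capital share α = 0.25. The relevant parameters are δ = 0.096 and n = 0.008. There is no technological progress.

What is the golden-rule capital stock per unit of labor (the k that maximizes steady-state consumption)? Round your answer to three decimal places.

k_gold ≈ 3.220

The golden rule sets f'(k) = n + δ, i.e. α·k^(α−1) = n + δ.
So k^(1−α) = α / (n + δ) = 0.25 / 0.104 = 2.4038.
k_gold = 2.4038^(1/0.75) ≈ 3.2201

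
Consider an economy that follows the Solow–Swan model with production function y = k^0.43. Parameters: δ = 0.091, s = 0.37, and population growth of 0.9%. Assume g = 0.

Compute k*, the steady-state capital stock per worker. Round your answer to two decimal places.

k* = 9.93

Steady state requires s·f(k) = (n + δ)·k, i.e. s·k^α = (n + δ)·k.
Rearranging, k^(1−α) = s / (n + δ).
k^0.57 = 0.37 / (0.009 + 0.091) = 0.37 / 0.100 = 3.7000
k* = 3.7000^(1/0.57) ≈ 9.9276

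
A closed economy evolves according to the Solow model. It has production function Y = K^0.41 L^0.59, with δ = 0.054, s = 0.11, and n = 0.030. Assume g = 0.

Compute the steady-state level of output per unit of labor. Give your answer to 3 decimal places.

In steady state, investment equals break-even investment: s·k^α = (n + δ)·k.
Rearranging, k^(1−α) = s / (n + δ).
k^0.59 = 0.11 / (0.030 + 0.054) = 0.11 / 0.084 = 1.3095
k* = 1.3095^(1/0.59) ≈ 1.5794
y* = (k*)^α = 1.5794^0.41 ≈ 1.2061

y* ≈ 1.206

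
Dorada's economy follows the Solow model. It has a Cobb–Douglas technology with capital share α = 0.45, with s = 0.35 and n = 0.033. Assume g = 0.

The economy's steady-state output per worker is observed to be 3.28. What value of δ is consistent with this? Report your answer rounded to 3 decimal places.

δ ≈ 0.049

Steady state requires s·f(k) = (n + δ)·k, i.e. s·k^α = (n + δ)·k.
Since y* = [s/(n + δ)]^(α/(1−α)), we have s/(n + δ) = (y*)^((1−α)/α) = 3.28^1.2222 = 4.2707.
Therefore n + δ = s / 4.2707 = 0.35 / 4.2707 = 0.0820, so δ = 0.0820 − 0.033 = 0.0490.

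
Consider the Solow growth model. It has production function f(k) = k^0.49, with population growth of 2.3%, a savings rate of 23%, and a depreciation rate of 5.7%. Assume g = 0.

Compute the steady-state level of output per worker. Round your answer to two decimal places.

y* ≈ 2.76

In steady state, investment equals break-even investment: s·k^α = (n + δ)·k.
Dividing both sides by k: k^(1−α) = s / (n + δ).
k^0.51 = 0.23 / (0.023 + 0.057) = 0.23 / 0.080 = 2.8750
k* = 2.8750^(1/0.51) ≈ 7.9303
y* = (k*)^α = 7.9303^0.49 ≈ 2.7584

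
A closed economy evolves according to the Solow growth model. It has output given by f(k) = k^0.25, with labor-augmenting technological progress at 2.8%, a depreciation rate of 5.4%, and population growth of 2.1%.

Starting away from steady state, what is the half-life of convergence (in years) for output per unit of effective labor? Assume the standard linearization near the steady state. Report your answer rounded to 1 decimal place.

half-life ≈ 9.0 years

Near the steady state the convergence rate is λ = (1 − α)(n + g + δ).
λ = (1 − 0.25) × 0.103 = 0.75 × 0.103 = 0.07725
Half-life = ln 2 / λ = 0.6931 / 0.07725 ≈ 8.97 years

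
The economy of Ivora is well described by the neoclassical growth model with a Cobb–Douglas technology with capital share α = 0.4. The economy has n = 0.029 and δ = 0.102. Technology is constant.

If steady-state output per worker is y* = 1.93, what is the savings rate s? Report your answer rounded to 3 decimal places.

s ≈ 0.351

Steady state requires s·f(k) = (n + δ)·k, i.e. s·k^α = (n + δ)·k.
Since y* = [s/(n + δ)]^(α/(1−α)), we have s/(n + δ) = (y*)^((1−α)/α) = 1.93^1.5 = 2.6812.
Therefore s = 2.6812 × (n + δ) = 2.6812 × 0.131 = 0.3512.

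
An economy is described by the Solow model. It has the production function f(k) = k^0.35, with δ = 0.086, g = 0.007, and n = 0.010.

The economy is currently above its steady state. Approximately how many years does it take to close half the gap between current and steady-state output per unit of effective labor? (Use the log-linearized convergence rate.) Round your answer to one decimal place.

about 10.4 years

Near the steady state the convergence rate is λ = (1 − α)(n + g + δ).
λ = (1 − 0.35) × 0.103 = 0.65 × 0.103 = 0.06695
Half-life = ln 2 / λ = 0.6931 / 0.06695 ≈ 10.35 years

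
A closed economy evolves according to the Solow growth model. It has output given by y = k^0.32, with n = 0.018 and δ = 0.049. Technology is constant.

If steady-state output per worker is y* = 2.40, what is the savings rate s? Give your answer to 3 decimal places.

In steady state, investment equals break-even investment: s·k^α = (n + δ)·k.
Since y* = [s/(n + δ)]^(α/(1−α)), we have s/(n + δ) = (y*)^((1−α)/α) = 2.40^2.125 = 6.4261.
Therefore s = 6.4261 × (n + δ) = 6.4261 × 0.067 = 0.4305.

s ≈ 0.431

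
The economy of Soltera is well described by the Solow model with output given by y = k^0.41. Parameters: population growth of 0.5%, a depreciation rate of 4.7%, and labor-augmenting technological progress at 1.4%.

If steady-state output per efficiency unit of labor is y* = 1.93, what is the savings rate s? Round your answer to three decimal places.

s ≈ 0.170

Steady state requires s·f(k) = (n + g + δ)·k, i.e. s·k^α = (n + g + δ)·k.
Since y* = [s/(n + g + δ)]^(α/(1−α)), we have s/(n + g + δ) = (y*)^((1−α)/α) = 1.93^1.439 = 2.5758.
Therefore s = 2.5758 × (n + g + δ) = 2.5758 × 0.066 = 0.1700.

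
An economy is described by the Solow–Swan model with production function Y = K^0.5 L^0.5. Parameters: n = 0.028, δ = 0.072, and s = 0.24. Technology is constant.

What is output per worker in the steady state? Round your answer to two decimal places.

y* ≈ 2.40

Steady state requires s·f(k) = (n + δ)·k, i.e. s·k^α = (n + δ)·k.
Rearranging, k^(1−α) = s / (n + δ).
k^0.5 = 0.24 / (0.028 + 0.072) = 0.24 / 0.100 = 2.4000
k* = 2.4000^(1/0.5) ≈ 5.7600
y* = (k*)^α = 5.7600^0.5 ≈ 2.4000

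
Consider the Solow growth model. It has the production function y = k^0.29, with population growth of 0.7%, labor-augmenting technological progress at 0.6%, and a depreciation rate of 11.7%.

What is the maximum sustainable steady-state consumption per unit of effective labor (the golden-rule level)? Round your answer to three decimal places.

c_gold ≈ 0.985

At the golden rule, f'(k) = n + g + δ, so α·k^(α−1) = n + g + δ and k_gold = (α/(n + g + δ))^(1/(1−α)).
k_gold = (0.29/0.130)^(1/0.71) = 2.2308^1.4085 ≈ 3.0960
c_gold = f(k_gold) − (n + g + δ)·k_gold = 1.3878 − 0.130×3.0960 ≈ 0.9853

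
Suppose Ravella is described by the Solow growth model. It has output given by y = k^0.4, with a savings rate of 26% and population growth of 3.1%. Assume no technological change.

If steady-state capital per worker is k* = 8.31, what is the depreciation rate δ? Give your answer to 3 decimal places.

In steady state, investment equals break-even investment: s·k^α = (n + δ)·k.
So s / (n + δ) = (k*)^(1−α) = 8.31^0.6 = 3.5625.
Therefore n + δ = s / 3.5625 = 0.26 / 3.5625 = 0.0730, so δ = 0.0730 − 0.031 = 0.0420.

δ ≈ 0.042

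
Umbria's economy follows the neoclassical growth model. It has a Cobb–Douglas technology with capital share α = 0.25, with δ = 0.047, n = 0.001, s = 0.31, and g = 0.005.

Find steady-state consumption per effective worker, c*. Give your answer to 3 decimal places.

c* = 1.243

In steady state, investment equals break-even investment: s·k^α = (n + g + δ)·k.
Rearranging, k^(1−α) = s / (n + g + δ).
k^0.75 = 0.31 / (0.001 + 0.005 + 0.047) = 0.31 / 0.053 = 5.8491
k* = 5.8491^(1/0.75) ≈ 10.5387
y* = (k*)^α = 10.5387^0.25 ≈ 1.8018
c* = (1 − s)·y* = (1 − 0.31) × 1.8018 ≈ 1.2432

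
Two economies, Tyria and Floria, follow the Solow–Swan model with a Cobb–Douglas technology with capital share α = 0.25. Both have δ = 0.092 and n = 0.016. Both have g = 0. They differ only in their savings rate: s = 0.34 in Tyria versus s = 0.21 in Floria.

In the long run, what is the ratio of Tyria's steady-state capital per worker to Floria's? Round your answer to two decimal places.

ratio ≈ 1.90

Steady-state k* = [s/(n + δ)]^(1/(1−α)), so the ratio is [ (s_T/(n + δ)_T) / (s_F/(n + δ)_F) ]^1.3333.
s_T/(n + δ)_T = 0.34/0.108 = 3.1481; s_F/(n + δ)_F = 0.21/0.108 = 1.9444.
Ratio = (3.1481/1.9444)^1.3333 = 1.6191^1.3333 ≈ 1.9012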